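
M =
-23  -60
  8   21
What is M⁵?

[[-1463, -3660], [488, 1221]]

tr M = -2 and det M = -3, so the characteristic polynomial is λ² − (-2)λ + (-3) with roots -3 and 1.
Eigenvectors give P = [[-3, -5], [1, 2]] with P⁻¹ = [[-2, -5], [1, 3]], and M = P·diag(-3, 1)·P⁻¹.
Then M⁵ = P·diag(-243, 1)·P⁻¹ = [[729, -5], [-243, 2]] · [[-2, -5], [1, 3]] = [[-1463, -3660], [488, 1221]].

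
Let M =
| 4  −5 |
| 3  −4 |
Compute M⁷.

M² = I (check: tr M = 0 and det M = −1), so M⁷ = M since 7 is odd.

[[4, −5], [3, −4]]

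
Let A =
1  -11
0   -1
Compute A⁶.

A² = I (check: tr A = 0 and det A = -1), so A⁶ = I since 6 is even.

[[1, 0], [0, 1]]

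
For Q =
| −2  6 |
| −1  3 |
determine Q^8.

[[−2, 6], [−1, 3]]

Q² = Q (a projection; rank 1, trace 1), so Q^8 = Q.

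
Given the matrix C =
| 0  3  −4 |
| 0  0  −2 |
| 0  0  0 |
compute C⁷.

[[0, 0, 0], [0, 0, 0], [0, 0, 0]]

C is strictly triangular, hence nilpotent: C³ = 0, so C⁷ = 0.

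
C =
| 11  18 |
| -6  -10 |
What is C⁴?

[[61, 90], [-30, -44]]

tr C = 1 and det C = -2, so the characteristic polynomial is λ² − (1)λ + (-2) with roots 2 and -1.
Eigenvectors give P = [[-2, -3], [1, 2]] with P⁻¹ = [[-2, -3], [1, 2]], and C = P·diag(2, -1)·P⁻¹.
Then C⁴ = P·diag(16, 1)·P⁻¹ = [[-32, -3], [16, 2]] · [[-2, -3], [1, 2]] = [[61, 90], [-30, -44]].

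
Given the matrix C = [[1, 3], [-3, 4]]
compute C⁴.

C² = [[-8, 15], [-15, 7]]
C³ = [[-53, 36], [-36, -17]]
C⁴ = [[-161, -15], [15, -176]]

[[-161, -15], [15, -176]]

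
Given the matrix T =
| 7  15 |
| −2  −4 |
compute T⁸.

[[1531, 3825], [−510, −1274]]

tr T = 3 and det T = 2, so the characteristic polynomial is λ² − (3)λ + (2) with roots 2 and 1.
Eigenvectors give P = [[−3, 5], [1, −2]] with P⁻¹ = [[−2, −5], [−1, −3]], and T = P·diag(2, 1)·P⁻¹.
Then T⁸ = P·diag(256, 1)·P⁻¹ = [[−768, 5], [256, −2]] · [[−2, −5], [−1, −3]] = [[1531, 3825], [−510, −1274]].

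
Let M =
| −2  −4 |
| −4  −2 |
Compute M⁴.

M² = [[20, 16], [16, 20]]
M³ = [[−104, −112], [−112, −104]]
M⁴ = [[656, 640], [640, 656]]

[[656, 640], [640, 656]]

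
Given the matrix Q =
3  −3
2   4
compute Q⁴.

[[−285, −273], [182, −194]]

Q² = [[3, −21], [14, 10]]
Q³ = [[−33, −93], [62, −2]]
Q⁴ = [[−285, −273], [182, −194]]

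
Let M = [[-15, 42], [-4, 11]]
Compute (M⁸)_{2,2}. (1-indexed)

-39359

tr M = -4 and det M = 3, so the characteristic polynomial is λ² − (-4)λ + (3) with roots -3 and -1.
Eigenvectors give P = [[7, -3], [2, -1]] with P⁻¹ = [[1, -3], [2, -7]], and M = P·diag(-3, -1)·P⁻¹.
Then M⁸ = P·diag(6561, 1)·P⁻¹ = [[45927, -3], [13122, -1]] · [[1, -3], [2, -7]] = [[45921, -137760], [13120, -39359]].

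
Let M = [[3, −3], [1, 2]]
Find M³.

[[3, −48], [16, −13]]

M² = [[6, −15], [5, 1]]
M³ = [[3, −48], [16, −13]]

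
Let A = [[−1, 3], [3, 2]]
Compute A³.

A² = [[10, 3], [3, 13]]
A³ = [[−1, 36], [36, 35]]

[[−1, 36], [36, 35]]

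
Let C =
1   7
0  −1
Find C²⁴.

C² = I (check: tr C = 0 and det C = −1), so C²⁴ = I since 24 is even.

[[1, 0], [0, 1]]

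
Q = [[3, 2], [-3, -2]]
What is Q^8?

[[3, 2], [-3, -2]]

Q² = Q (a projection; rank 1, trace 1), so Q^8 = Q.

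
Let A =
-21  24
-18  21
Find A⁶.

tr A = 0 and det A = -9, so the characteristic polynomial is λ² − (0)λ + (-9) with roots -3 and 3.
Eigenvectors give P = [[4, 1], [3, 1]] with P⁻¹ = [[1, -1], [-3, 4]], and A = P·diag(-3, 3)·P⁻¹.
Then A⁶ = P·diag(729, 729)·P⁻¹ = [[2916, 729], [2187, 729]] · [[1, -1], [-3, 4]] = [[729, 0], [0, 729]].

[[729, 0], [0, 729]]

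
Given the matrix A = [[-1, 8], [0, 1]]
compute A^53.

A² = I (check: tr A = 0 and det A = -1), so A^53 = A since 53 is odd.

[[-1, 8], [0, 1]]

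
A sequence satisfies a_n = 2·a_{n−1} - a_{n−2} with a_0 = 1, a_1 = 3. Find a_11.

With companion matrix B = [[2, -1], [1, 0]], [a_n, a_{n−1}]ᵀ = B·[a_{n−1}, a_{n−2}]ᵀ, so [a_11, a_10]ᵀ = B^10·[a_1, a_0]ᵀ.
B^10 = [[11, -10], [10, -9]], giving [a_11, a_10]ᵀ = [[23], [21]].

23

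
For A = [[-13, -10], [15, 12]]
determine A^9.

tr A = -1 and det A = -6, so the characteristic polynomial is λ² − (-1)λ + (-6) with roots -3 and 2.
Eigenvectors give P = [[-1, 2], [1, -3]] with P⁻¹ = [[-3, -2], [-1, -1]], and A = P·diag(-3, 2)·P⁻¹.
Then A^9 = P·diag(-19683, 512)·P⁻¹ = [[19683, 1024], [-19683, -1536]] · [[-3, -2], [-1, -1]] = [[-60073, -40390], [60585, 40902]].

[[-60073, -40390], [60585, 40902]]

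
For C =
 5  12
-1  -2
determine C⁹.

tr C = 3 and det C = 2, so the characteristic polynomial is λ² − (3)λ + (2) with roots 1 and 2.
Eigenvectors give P = [[-3, 4], [1, -1]] with P⁻¹ = [[1, 4], [1, 3]], and C = P·diag(1, 2)·P⁻¹.
Then C⁹ = P·diag(1, 512)·P⁻¹ = [[-3, 2048], [1, -512]] · [[1, 4], [1, 3]] = [[2045, 6132], [-511, -1532]].

[[2045, 6132], [-511, -1532]]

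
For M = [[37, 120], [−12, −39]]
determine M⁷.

tr M = −2 and det M = −3, so the characteristic polynomial is λ² − (−2)λ + (−3) with roots −3 and 1.
Eigenvectors give P = [[3, 10], [−1, −3]] with P⁻¹ = [[−3, −10], [1, 3]], and M = P·diag(−3, 1)·P⁻¹.
Then M⁷ = P·diag(−2187, 1)·P⁻¹ = [[−6561, 10], [2187, −3]] · [[−3, −10], [1, 3]] = [[19693, 65640], [−6564, −21879]].

[[19693, 65640], [−6564, −21879]]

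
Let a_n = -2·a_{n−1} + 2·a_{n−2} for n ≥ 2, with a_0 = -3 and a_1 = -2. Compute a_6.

-24

With companion matrix Q = [[-2, 2], [1, 0]], [a_n, a_{n−1}]ᵀ = Q·[a_{n−1}, a_{n−2}]ᵀ, so [a_6, a_5]ᵀ = Q⁵·[a_1, a_0]ᵀ.
Q⁵ = [[-120, 88], [44, -32]], giving [a_6, a_5]ᵀ = [[-24], [8]].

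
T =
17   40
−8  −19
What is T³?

tr T = −2 and det T = −3, so the characteristic polynomial is λ² − (−2)λ + (−3) with roots 1 and −3.
Eigenvectors give P = [[5, 2], [−2, −1]] with P⁻¹ = [[1, 2], [−2, −5]], and T = P·diag(1, −3)·P⁻¹.
Then T³ = P·diag(1, −27)·P⁻¹ = [[5, −54], [−2, 27]] · [[1, 2], [−2, −5]] = [[113, 280], [−56, −139]].

[[113, 280], [−56, −139]]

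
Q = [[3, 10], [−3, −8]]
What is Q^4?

[[−309, −650], [195, 406]]

tr Q = −5 and det Q = 6, so the characteristic polynomial is λ² − (−5)λ + (6) with roots −2 and −3.
Eigenvectors give P = [[−2, 5], [1, −3]] with P⁻¹ = [[−3, −5], [−1, −2]], and Q = P·diag(−2, −3)·P⁻¹.
Then Q^4 = P·diag(16, 81)·P⁻¹ = [[−32, 405], [16, −243]] · [[−3, −5], [−1, −2]] = [[−309, −650], [195, 406]].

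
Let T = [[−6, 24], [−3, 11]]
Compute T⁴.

[[−504, 1560], [−195, 601]]

tr T = 5 and det T = 6, so the characteristic polynomial is λ² − (5)λ + (6) with roots 2 and 3.
Eigenvectors give P = [[3, −8], [1, −3]] with P⁻¹ = [[3, −8], [1, −3]], and T = P·diag(2, 3)·P⁻¹.
Then T⁴ = P·diag(16, 81)·P⁻¹ = [[48, −648], [16, −243]] · [[3, −8], [1, −3]] = [[−504, 1560], [−195, 601]].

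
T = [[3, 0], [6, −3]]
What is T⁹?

[[19683, 0], [39366, −19683]]

tr T = 0 and det T = −9, so the characteristic polynomial is λ² − (0)λ + (−9) with roots −3 and 3.
Eigenvectors give P = [[0, −1], [1, −1]] with P⁻¹ = [[−1, 1], [−1, 0]], and T = P·diag(−3, 3)·P⁻¹.
Then T⁹ = P·diag(−19683, 19683)·P⁻¹ = [[0, −19683], [−19683, −19683]] · [[−1, 1], [−1, 0]] = [[19683, 0], [39366, −19683]].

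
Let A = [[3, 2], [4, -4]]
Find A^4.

A^2 = [[17, -2], [-4, 24]]
A^3 = [[43, 42], [84, -104]]
A^4 = [[297, -82], [-164, 584]]

[[297, -82], [-164, 584]]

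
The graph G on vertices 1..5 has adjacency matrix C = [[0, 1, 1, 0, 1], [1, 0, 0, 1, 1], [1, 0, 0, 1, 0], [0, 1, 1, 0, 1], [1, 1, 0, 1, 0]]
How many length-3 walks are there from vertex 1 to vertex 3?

6

The number of length-3 walks from vertex 1 to vertex 3 is entry (1,3) of C³, where C is the adjacency matrix.
C² = [[3, 1, 0, 3, 1], [1, 3, 2, 1, 2], [0, 2, 2, 0, 2], [3, 1, 0, 3, 1], [1, 2, 2, 1, 3]]
C³ = [[2, 7, 6, 2, 7], [7, 4, 2, 7, 5], [6, 2, 0, 6, 2], [2, 7, 6, 2, 7], [7, 5, 2, 7, 4]]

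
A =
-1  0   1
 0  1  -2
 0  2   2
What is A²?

[[1, 2, 1], [0, -3, -6], [0, 6, 0]]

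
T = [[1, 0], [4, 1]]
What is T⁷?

T = I + N where N = [[0, 0], [4, 0]] is strictly lower-triangular, so N² = 0.
(I + N)⁷ = I + 7·N = [[1, 0], [28, 1]].

[[1, 0], [28, 1]]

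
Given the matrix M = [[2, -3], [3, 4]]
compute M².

[[-5, -18], [18, 7]]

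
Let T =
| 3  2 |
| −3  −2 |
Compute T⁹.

[[3, 2], [−3, −2]]

T² = T (a projection; rank 1, trace 1), so T⁹ = T.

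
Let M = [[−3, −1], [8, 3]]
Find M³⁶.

[[1, 0], [0, 1]]

M² = I (check: tr M = 0 and det M = −1), so M³⁶ = I since 36 is even.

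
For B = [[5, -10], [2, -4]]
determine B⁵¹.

[[5, -10], [2, -4]]

B² = B (a projection; rank 1, trace 1), so B⁵¹ = B.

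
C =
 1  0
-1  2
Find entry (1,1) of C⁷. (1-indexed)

1

tr C = 3 and det C = 2, so the characteristic polynomial is λ² − (3)λ + (2) with roots 2 and 1.
Eigenvectors give P = [[0, 1], [-1, 1]] with P⁻¹ = [[1, -1], [1, 0]], and C = P·diag(2, 1)·P⁻¹.
Then C⁷ = P·diag(128, 1)·P⁻¹ = [[0, 1], [-128, 1]] · [[1, -1], [1, 0]] = [[1, 0], [-127, 128]].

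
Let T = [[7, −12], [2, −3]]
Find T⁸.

[[19681, −39360], [6560, −13119]]

tr T = 4 and det T = 3, so the characteristic polynomial is λ² − (4)λ + (3) with roots 3 and 1.
Eigenvectors give P = [[3, −2], [1, −1]] with P⁻¹ = [[1, −2], [1, −3]], and T = P·diag(3, 1)·P⁻¹.
Then T⁸ = P·diag(6561, 1)·P⁻¹ = [[19683, −2], [6561, −1]] · [[1, −2], [1, −3]] = [[19681, −39360], [6560, −13119]].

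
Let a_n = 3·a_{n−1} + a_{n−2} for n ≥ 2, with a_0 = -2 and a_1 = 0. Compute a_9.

-7854

With companion matrix Q = [[3, 1], [1, 0]], [a_n, a_{n−1}]ᵀ = Q·[a_{n−1}, a_{n−2}]ᵀ, so [a_9, a_8]ᵀ = Q⁸·[a_1, a_0]ᵀ.
Q⁸ = [[12970, 3927], [3927, 1189]], giving [a_9, a_8]ᵀ = [[-7854], [-2378]].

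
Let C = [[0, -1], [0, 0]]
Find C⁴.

[[0, 0], [0, 0]]

C is strictly triangular, hence nilpotent: C² = 0, so C⁴ = 0.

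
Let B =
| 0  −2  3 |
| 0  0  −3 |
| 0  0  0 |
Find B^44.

B is strictly triangular, hence nilpotent: B^3 = 0, so B^44 = 0.

[[0, 0, 0], [0, 0, 0], [0, 0, 0]]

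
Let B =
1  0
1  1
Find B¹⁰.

B = I + N where N = [[0, 0], [1, 0]] is strictly lower-triangular, so N² = 0.
(I + N)¹⁰ = I + 10·N = [[1, 0], [10, 1]].

[[1, 0], [10, 1]]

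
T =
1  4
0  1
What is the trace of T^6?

2

T = I + N where N = [[0, 4], [0, 0]] is strictly upper-triangular, so N^2 = 0.
(I + N)^6 = I + 6·N = [[1, 24], [0, 1]].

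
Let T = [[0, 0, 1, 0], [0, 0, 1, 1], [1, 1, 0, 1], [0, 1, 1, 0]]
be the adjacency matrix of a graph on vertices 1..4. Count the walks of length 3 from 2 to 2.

The number of length-3 walks from vertex 2 to vertex 2 is entry (2,2) of T^3, where T is the adjacency matrix.
T^2 = [[1, 1, 0, 1], [1, 2, 1, 1], [0, 1, 3, 1], [1, 1, 1, 2]]
T^3 = [[0, 1, 3, 1], [1, 2, 4, 3], [3, 4, 2, 4], [1, 3, 4, 2]]

2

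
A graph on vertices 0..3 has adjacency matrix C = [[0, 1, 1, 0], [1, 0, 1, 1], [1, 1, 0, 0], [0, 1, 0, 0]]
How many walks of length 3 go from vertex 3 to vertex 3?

0

The number of length-3 walks from vertex 3 to vertex 3 is entry (3,3) of C^3, where C is the adjacency matrix.
C^2 = [[2, 1, 1, 1], [1, 3, 1, 0], [1, 1, 2, 1], [1, 0, 1, 1]]
C^3 = [[2, 4, 3, 1], [4, 2, 4, 3], [3, 4, 2, 1], [1, 3, 1, 0]]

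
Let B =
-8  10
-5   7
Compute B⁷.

tr B = -1 and det B = -6, so the characteristic polynomial is λ² − (-1)λ + (-6) with roots -3 and 2.
Eigenvectors give P = [[-2, -1], [-1, -1]] with P⁻¹ = [[-1, 1], [1, -2]], and B = P·diag(-3, 2)·P⁻¹.
Then B⁷ = P·diag(-2187, 128)·P⁻¹ = [[4374, -128], [2187, -128]] · [[-1, 1], [1, -2]] = [[-4502, 4630], [-2315, 2443]].

[[-4502, 4630], [-2315, 2443]]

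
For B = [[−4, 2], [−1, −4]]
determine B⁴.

B² = [[14, −16], [8, 14]]
B³ = [[−40, 92], [−46, −40]]
B⁴ = [[68, −448], [224, 68]]

[[68, −448], [224, 68]]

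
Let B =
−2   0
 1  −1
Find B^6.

[[64, 0], [−63, 1]]

tr B = −3 and det B = 2, so the characteristic polynomial is λ² − (−3)λ + (2) with roots −1 and −2.
Eigenvectors give P = [[0, −1], [1, 1]] with P⁻¹ = [[1, 1], [−1, 0]], and B = P·diag(−1, −2)·P⁻¹.
Then B^6 = P·diag(1, 64)·P⁻¹ = [[0, −64], [1, 64]] · [[1, 1], [−1, 0]] = [[64, 0], [−63, 1]].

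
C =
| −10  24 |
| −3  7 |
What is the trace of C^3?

−9

tr C = −3 and det C = 2, so the characteristic polynomial is λ² − (−3)λ + (2) with roots −1 and −2.
Eigenvectors give P = [[−8, −3], [−3, −1]] with P⁻¹ = [[1, −3], [−3, 8]], and C = P·diag(−1, −2)·P⁻¹.
Then C^3 = P·diag(−1, −8)·P⁻¹ = [[8, 24], [3, 8]] · [[1, −3], [−3, 8]] = [[−64, 168], [−21, 55]].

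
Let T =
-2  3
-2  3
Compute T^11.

T² = T (a projection; rank 1, trace 1), so T^11 = T.

[[-2, 3], [-2, 3]]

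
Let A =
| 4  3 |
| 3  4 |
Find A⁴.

A² = [[25, 24], [24, 25]]
A³ = [[172, 171], [171, 172]]
A⁴ = [[1201, 1200], [1200, 1201]]

[[1201, 1200], [1200, 1201]]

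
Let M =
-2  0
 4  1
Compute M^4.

M^2 = [[4, 0], [-4, 1]]
M^3 = [[-8, 0], [12, 1]]
M^4 = [[16, 0], [-20, 1]]

[[16, 0], [-20, 1]]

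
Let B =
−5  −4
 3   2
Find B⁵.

[[−125, −124], [93, 92]]

tr B = −3 and det B = 2, so the characteristic polynomial is λ² − (−3)λ + (2) with roots −2 and −1.
Eigenvectors give P = [[4, −1], [−3, 1]] with P⁻¹ = [[1, 1], [3, 4]], and B = P·diag(−2, −1)·P⁻¹.
Then B⁵ = P·diag(−32, −1)·P⁻¹ = [[−128, 1], [96, −1]] · [[1, 1], [3, 4]] = [[−125, −124], [93, 92]].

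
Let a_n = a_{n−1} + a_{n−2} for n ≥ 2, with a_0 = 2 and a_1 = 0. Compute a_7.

16

With companion matrix A = [[1, 1], [1, 0]], [a_n, a_{n−1}]ᵀ = A·[a_{n−1}, a_{n−2}]ᵀ, so [a_7, a_6]ᵀ = A⁶·[a_1, a_0]ᵀ.
A⁶ = [[13, 8], [8, 5]], giving [a_7, a_6]ᵀ = [[16], [10]].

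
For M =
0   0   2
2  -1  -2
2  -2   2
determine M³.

M² = [[4, -4, 4], [-6, 5, 2], [0, -2, 12]]
M³ = [[0, -4, 24], [14, -9, -18], [20, -22, 28]]

[[0, -4, 24], [14, -9, -18], [20, -22, 28]]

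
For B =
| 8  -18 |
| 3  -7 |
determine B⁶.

[[190, -378], [63, -125]]

tr B = 1 and det B = -2, so the characteristic polynomial is λ² − (1)λ + (-2) with roots 2 and -1.
Eigenvectors give P = [[3, -2], [1, -1]] with P⁻¹ = [[1, -2], [1, -3]], and B = P·diag(2, -1)·P⁻¹.
Then B⁶ = P·diag(64, 1)·P⁻¹ = [[192, -2], [64, -1]] · [[1, -2], [1, -3]] = [[190, -378], [63, -125]].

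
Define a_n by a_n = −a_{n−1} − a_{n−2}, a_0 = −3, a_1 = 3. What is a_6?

With companion matrix B = [[−1, −1], [1, 0]], [a_n, a_{n−1}]ᵀ = B·[a_{n−1}, a_{n−2}]ᵀ, so [a_6, a_5]ᵀ = B^5·[a_1, a_0]ᵀ.
B^5 = [[0, 1], [−1, −1]], giving [a_6, a_5]ᵀ = [[−3], [0]].

−3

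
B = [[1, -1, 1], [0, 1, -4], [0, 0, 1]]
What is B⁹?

[[1, -9, 153], [0, 1, -36], [0, 0, 1]]

B = I + N where N = [[0, -1, 1], [0, 0, -4], [0, 0, 0]] is strictly upper-triangular, so N³ = 0.
(I + N)⁹ = I + 9·N + 36·N² = [[1, -9, 153], [0, 1, -36], [0, 0, 1]].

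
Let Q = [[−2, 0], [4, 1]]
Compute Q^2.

[[4, 0], [−4, 1]]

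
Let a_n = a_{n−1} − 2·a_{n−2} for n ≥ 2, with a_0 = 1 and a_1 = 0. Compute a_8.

With companion matrix B = [[1, −2], [1, 0]], [a_n, a_{n−1}]ᵀ = B·[a_{n−1}, a_{n−2}]ᵀ, so [a_8, a_7]ᵀ = B⁷·[a_1, a_0]ᵀ.
B⁷ = [[−3, −14], [7, −10]], giving [a_8, a_7]ᵀ = [[−14], [−10]].

−14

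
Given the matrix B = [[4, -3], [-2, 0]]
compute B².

[[22, -12], [-8, 6]]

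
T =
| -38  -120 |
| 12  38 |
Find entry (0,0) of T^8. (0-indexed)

256

tr T = 0 and det T = -4, so the characteristic polynomial is λ² − (0)λ + (-4) with roots 2 and -2.
Eigenvectors give P = [[3, -10], [-1, 3]] with P⁻¹ = [[-3, -10], [-1, -3]], and T = P·diag(2, -2)·P⁻¹.
Then T^8 = P·diag(256, 256)·P⁻¹ = [[768, -2560], [-256, 768]] · [[-3, -10], [-1, -3]] = [[256, 0], [0, 256]].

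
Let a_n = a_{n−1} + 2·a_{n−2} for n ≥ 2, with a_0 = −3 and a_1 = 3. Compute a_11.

3

With companion matrix B = [[1, 2], [1, 0]], [a_n, a_{n−1}]ᵀ = B·[a_{n−1}, a_{n−2}]ᵀ, so [a_11, a_10]ᵀ = B¹⁰·[a_1, a_0]ᵀ.
B¹⁰ = [[683, 682], [341, 342]], giving [a_11, a_10]ᵀ = [[3], [−3]].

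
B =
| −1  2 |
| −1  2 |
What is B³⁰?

B² = B (a projection; rank 1, trace 1), so B³⁰ = B.

[[−1, 2], [−1, 2]]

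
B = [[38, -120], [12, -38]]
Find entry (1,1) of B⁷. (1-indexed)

2432

tr B = 0 and det B = -4, so the characteristic polynomial is λ² − (0)λ + (-4) with roots 2 and -2.
Eigenvectors give P = [[-10, 3], [-3, 1]] with P⁻¹ = [[-1, 3], [-3, 10]], and B = P·diag(2, -2)·P⁻¹.
Then B⁷ = P·diag(128, -128)·P⁻¹ = [[-1280, -384], [-384, -128]] · [[-1, 3], [-3, 10]] = [[2432, -7680], [768, -2432]].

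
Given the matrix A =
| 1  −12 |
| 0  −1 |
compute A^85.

A² = I (check: tr A = 0 and det A = −1), so A^85 = A since 85 is odd.

[[1, −12], [0, −1]]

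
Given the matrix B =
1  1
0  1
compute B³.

B = I + N where N = [[0, 1], [0, 0]] is strictly upper-triangular, so N² = 0.
(I + N)³ = I + 3·N = [[1, 3], [0, 1]].

[[1, 3], [0, 1]]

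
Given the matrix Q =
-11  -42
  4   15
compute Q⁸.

[[-39359, -137760], [13120, 45921]]

tr Q = 4 and det Q = 3, so the characteristic polynomial is λ² − (4)λ + (3) with roots 1 and 3.
Eigenvectors give P = [[7, -3], [-2, 1]] with P⁻¹ = [[1, 3], [2, 7]], and Q = P·diag(1, 3)·P⁻¹.
Then Q⁸ = P·diag(1, 6561)·P⁻¹ = [[7, -19683], [-2, 6561]] · [[1, 3], [2, 7]] = [[-39359, -137760], [13120, 45921]].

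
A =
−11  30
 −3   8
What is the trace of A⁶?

tr A = −3 and det A = 2, so the characteristic polynomial is λ² − (−3)λ + (2) with roots −2 and −1.
Eigenvectors give P = [[10, 3], [3, 1]] with P⁻¹ = [[1, −3], [−3, 10]], and A = P·diag(−2, −1)·P⁻¹.
Then A⁶ = P·diag(64, 1)·P⁻¹ = [[640, 3], [192, 1]] · [[1, −3], [−3, 10]] = [[631, −1890], [189, −566]].

65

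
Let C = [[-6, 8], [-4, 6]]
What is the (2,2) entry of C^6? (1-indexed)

64

tr C = 0 and det C = -4, so the characteristic polynomial is λ² − (0)λ + (-4) with roots -2 and 2.
Eigenvectors give P = [[2, -1], [1, -1]] with P⁻¹ = [[1, -1], [1, -2]], and C = P·diag(-2, 2)·P⁻¹.
Then C^6 = P·diag(64, 64)·P⁻¹ = [[128, -64], [64, -64]] · [[1, -1], [1, -2]] = [[64, 0], [0, 64]].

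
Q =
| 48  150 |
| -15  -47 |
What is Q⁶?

tr Q = 1 and det Q = -6, so the characteristic polynomial is λ² − (1)λ + (-6) with roots -2 and 3.
Eigenvectors give P = [[-3, 10], [1, -3]] with P⁻¹ = [[3, 10], [1, 3]], and Q = P·diag(-2, 3)·P⁻¹.
Then Q⁶ = P·diag(64, 729)·P⁻¹ = [[-192, 7290], [64, -2187]] · [[3, 10], [1, 3]] = [[6714, 19950], [-1995, -5921]].

[[6714, 19950], [-1995, -5921]]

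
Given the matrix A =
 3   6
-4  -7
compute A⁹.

[[39363, 59046], [-39364, -59047]]

tr A = -4 and det A = 3, so the characteristic polynomial is λ² − (-4)λ + (3) with roots -1 and -3.
Eigenvectors give P = [[-3, 1], [2, -1]] with P⁻¹ = [[-1, -1], [-2, -3]], and A = P·diag(-1, -3)·P⁻¹.
Then A⁹ = P·diag(-1, -19683)·P⁻¹ = [[3, -19683], [-2, 19683]] · [[-1, -1], [-2, -3]] = [[39363, 59046], [-39364, -59047]].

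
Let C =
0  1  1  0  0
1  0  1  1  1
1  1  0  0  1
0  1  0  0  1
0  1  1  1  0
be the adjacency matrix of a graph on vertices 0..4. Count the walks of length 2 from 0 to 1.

The number of length-2 walks from vertex 0 to vertex 1 is entry (0,1) of C², where C is the adjacency matrix.
C² = [[2, 1, 1, 1, 2], [1, 4, 2, 1, 2], [1, 2, 3, 2, 1], [1, 1, 2, 2, 1], [2, 2, 1, 1, 3]]

1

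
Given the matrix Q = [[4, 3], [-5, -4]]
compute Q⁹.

Q² = I (check: tr Q = 0 and det Q = -1), so Q⁹ = Q since 9 is odd.

[[4, 3], [-5, -4]]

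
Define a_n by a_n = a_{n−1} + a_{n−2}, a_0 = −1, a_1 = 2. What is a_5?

With companion matrix T = [[1, 1], [1, 0]], [a_n, a_{n−1}]ᵀ = T·[a_{n−1}, a_{n−2}]ᵀ, so [a_5, a_4]ᵀ = T⁴·[a_1, a_0]ᵀ.
T⁴ = [[5, 3], [3, 2]], giving [a_5, a_4]ᵀ = [[7], [4]].

7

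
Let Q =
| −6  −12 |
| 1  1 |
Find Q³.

tr Q = −5 and det Q = 6, so the characteristic polynomial is λ² − (−5)λ + (6) with roots −3 and −2.
Eigenvectors give P = [[−4, −3], [1, 1]] with P⁻¹ = [[−1, −3], [1, 4]], and Q = P·diag(−3, −2)·P⁻¹.
Then Q³ = P·diag(−27, −8)·P⁻¹ = [[108, 24], [−27, −8]] · [[−1, −3], [1, 4]] = [[−84, −228], [19, 49]].

[[−84, −228], [19, 49]]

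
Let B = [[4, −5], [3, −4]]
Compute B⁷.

[[4, −5], [3, −4]]

B² = I (check: tr B = 0 and det B = −1), so B⁷ = B since 7 is odd.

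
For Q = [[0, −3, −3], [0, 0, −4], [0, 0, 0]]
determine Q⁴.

[[0, 0, 0], [0, 0, 0], [0, 0, 0]]

Q is strictly triangular, hence nilpotent: Q³ = 0, so Q⁴ = 0.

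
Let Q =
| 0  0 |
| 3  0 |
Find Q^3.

[[0, 0], [0, 0]]

Q is strictly triangular, hence nilpotent: Q^2 = 0, so Q^3 = 0.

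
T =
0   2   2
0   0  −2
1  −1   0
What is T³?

T² = [[2, −2, −4], [−2, 2, 0], [0, 2, 4]]
T³ = [[−4, 8, 8], [0, −4, −8], [4, −4, −4]]

[[−4, 8, 8], [0, −4, −8], [4, −4, −4]]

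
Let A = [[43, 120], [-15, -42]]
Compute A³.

[[307, 840], [-105, -288]]

tr A = 1 and det A = -6, so the characteristic polynomial is λ² − (1)λ + (-6) with roots 3 and -2.
Eigenvectors give P = [[-3, 8], [1, -3]] with P⁻¹ = [[-3, -8], [-1, -3]], and A = P·diag(3, -2)·P⁻¹.
Then A³ = P·diag(27, -8)·P⁻¹ = [[-81, -64], [27, 24]] · [[-3, -8], [-1, -3]] = [[307, 840], [-105, -288]].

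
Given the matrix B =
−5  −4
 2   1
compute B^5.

[[−485, −484], [242, 241]]

tr B = −4 and det B = 3, so the characteristic polynomial is λ² − (−4)λ + (3) with roots −3 and −1.
Eigenvectors give P = [[2, −1], [−1, 1]] with P⁻¹ = [[1, 1], [1, 2]], and B = P·diag(−3, −1)·P⁻¹.
Then B^5 = P·diag(−243, −1)·P⁻¹ = [[−486, 1], [243, −1]] · [[1, 1], [1, 2]] = [[−485, −484], [242, 241]].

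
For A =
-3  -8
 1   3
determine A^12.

A² = I (check: tr A = 0 and det A = -1), so A^12 = I since 12 is even.

[[1, 0], [0, 1]]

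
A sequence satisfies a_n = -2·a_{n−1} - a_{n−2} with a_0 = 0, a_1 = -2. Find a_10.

With companion matrix T = [[-2, -1], [1, 0]], [a_n, a_{n−1}]ᵀ = T·[a_{n−1}, a_{n−2}]ᵀ, so [a_10, a_9]ᵀ = T⁹·[a_1, a_0]ᵀ.
T⁹ = [[-10, -9], [9, 8]], giving [a_10, a_9]ᵀ = [[20], [-18]].

20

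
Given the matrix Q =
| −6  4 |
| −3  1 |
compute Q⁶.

tr Q = −5 and det Q = 6, so the characteristic polynomial is λ² − (−5)λ + (6) with roots −3 and −2.
Eigenvectors give P = [[4, 1], [3, 1]] with P⁻¹ = [[1, −1], [−3, 4]], and Q = P·diag(−3, −2)·P⁻¹.
Then Q⁶ = P·diag(729, 64)·P⁻¹ = [[2916, 64], [2187, 64]] · [[1, −1], [−3, 4]] = [[2724, −2660], [1995, −1931]].

[[2724, −2660], [1995, −1931]]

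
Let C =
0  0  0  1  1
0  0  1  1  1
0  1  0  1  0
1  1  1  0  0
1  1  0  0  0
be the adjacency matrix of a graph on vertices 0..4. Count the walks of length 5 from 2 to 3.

The number of length-5 walks from vertex 2 to vertex 3 is entry (2,3) of C⁵, where C is the adjacency matrix.
C² = [[2, 2, 1, 0, 0], [2, 3, 1, 1, 0], [1, 1, 2, 1, 1], [0, 1, 1, 3, 2], [0, 0, 1, 2, 2]]
C³ = [[0, 1, 2, 5, 4], [1, 2, 4, 6, 5], [2, 4, 2, 4, 2], [5, 6, 4, 2, 1], [4, 5, 2, 1, 0]]
C⁴ = [[9, 11, 6, 3, 1], [11, 15, 8, 7, 3], [6, 8, 8, 8, 6], [3, 7, 8, 15, 11], [1, 3, 6, 11, 9]]
C⁵ = [[4, 10, 14, 26, 20], [10, 18, 22, 34, 26], [14, 22, 16, 22, 14], [26, 34, 22, 18, 10], [20, 26, 14, 10, 4]]

22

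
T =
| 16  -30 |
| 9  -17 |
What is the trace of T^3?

tr T = -1 and det T = -2, so the characteristic polynomial is λ² − (-1)λ + (-2) with roots -2 and 1.
Eigenvectors give P = [[5, -2], [3, -1]] with P⁻¹ = [[-1, 2], [-3, 5]], and T = P·diag(-2, 1)·P⁻¹.
Then T^3 = P·diag(-8, 1)·P⁻¹ = [[-40, -2], [-24, -1]] · [[-1, 2], [-3, 5]] = [[46, -90], [27, -53]].

-7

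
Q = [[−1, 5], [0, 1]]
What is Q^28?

Q² = I (check: tr Q = 0 and det Q = −1), so Q^28 = I since 28 is even.

[[1, 0], [0, 1]]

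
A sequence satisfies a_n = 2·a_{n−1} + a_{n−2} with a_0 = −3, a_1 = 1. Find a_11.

With companion matrix C = [[2, 1], [1, 0]], [a_n, a_{n−1}]ᵀ = C·[a_{n−1}, a_{n−2}]ᵀ, so [a_11, a_10]ᵀ = C¹⁰·[a_1, a_0]ᵀ.
C¹⁰ = [[5741, 2378], [2378, 985]], giving [a_11, a_10]ᵀ = [[−1393], [−577]].

−1393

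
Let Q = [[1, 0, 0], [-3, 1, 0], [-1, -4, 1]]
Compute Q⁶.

Q = I + N where N = [[0, 0, 0], [-3, 0, 0], [-1, -4, 0]] is strictly lower-triangular, so N³ = 0.
(I + N)⁶ = I + 6·N + 15·N² = [[1, 0, 0], [-18, 1, 0], [174, -24, 1]].

[[1, 0, 0], [-18, 1, 0], [174, -24, 1]]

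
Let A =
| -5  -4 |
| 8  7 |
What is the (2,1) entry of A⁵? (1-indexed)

488

tr A = 2 and det A = -3, so the characteristic polynomial is λ² − (2)λ + (-3) with roots 3 and -1.
Eigenvectors give P = [[-1, 1], [2, -1]] with P⁻¹ = [[1, 1], [2, 1]], and A = P·diag(3, -1)·P⁻¹.
Then A⁵ = P·diag(243, -1)·P⁻¹ = [[-243, -1], [486, 1]] · [[1, 1], [2, 1]] = [[-245, -244], [488, 487]].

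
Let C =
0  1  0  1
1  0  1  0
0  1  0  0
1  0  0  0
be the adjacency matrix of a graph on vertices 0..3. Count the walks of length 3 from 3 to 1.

The number of length-3 walks from vertex 3 to vertex 1 is entry (3,1) of C³, where C is the adjacency matrix.
C² = [[2, 0, 1, 0], [0, 2, 0, 1], [1, 0, 1, 0], [0, 1, 0, 1]]
C³ = [[0, 3, 0, 2], [3, 0, 2, 0], [0, 2, 0, 1], [2, 0, 1, 0]]

0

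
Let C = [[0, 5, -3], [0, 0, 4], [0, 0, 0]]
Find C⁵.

C is strictly triangular, hence nilpotent: C³ = 0, so C⁵ = 0.

[[0, 0, 0], [0, 0, 0], [0, 0, 0]]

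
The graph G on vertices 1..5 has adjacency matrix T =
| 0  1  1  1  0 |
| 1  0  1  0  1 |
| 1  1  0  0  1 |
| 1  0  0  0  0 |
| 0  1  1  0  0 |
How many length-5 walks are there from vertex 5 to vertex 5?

18

The number of length-5 walks from vertex 5 to vertex 5 is entry (5,5) of T⁵, where T is the adjacency matrix.
T² = [[3, 1, 1, 0, 2], [1, 3, 2, 1, 1], [1, 2, 3, 1, 1], [0, 1, 1, 1, 0], [2, 1, 1, 0, 2]]
T³ = [[2, 6, 6, 3, 2], [6, 4, 5, 1, 5], [6, 5, 4, 1, 5], [3, 1, 1, 0, 2], [2, 5, 5, 2, 2]]
T⁴ = [[15, 10, 10, 2, 12], [10, 16, 15, 6, 9], [10, 15, 16, 6, 9], [2, 6, 6, 3, 2], [12, 9, 9, 2, 10]]
T⁵ = [[22, 37, 37, 15, 20], [37, 34, 35, 10, 31], [37, 35, 34, 10, 31], [15, 10, 10, 2, 12], [20, 31, 31, 12, 18]]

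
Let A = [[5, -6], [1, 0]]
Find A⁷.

tr A = 5 and det A = 6, so the characteristic polynomial is λ² − (5)λ + (6) with roots 3 and 2.
Eigenvectors give P = [[3, 2], [1, 1]] with P⁻¹ = [[1, -2], [-1, 3]], and A = P·diag(3, 2)·P⁻¹.
Then A⁷ = P·diag(2187, 128)·P⁻¹ = [[6561, 256], [2187, 128]] · [[1, -2], [-1, 3]] = [[6305, -12354], [2059, -3990]].

[[6305, -12354], [2059, -3990]]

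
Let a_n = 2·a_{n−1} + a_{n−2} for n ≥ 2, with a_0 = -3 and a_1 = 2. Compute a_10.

1801

With companion matrix M = [[2, 1], [1, 0]], [a_n, a_{n−1}]ᵀ = M·[a_{n−1}, a_{n−2}]ᵀ, so [a_10, a_9]ᵀ = M⁹·[a_1, a_0]ᵀ.
M⁹ = [[2378, 985], [985, 408]], giving [a_10, a_9]ᵀ = [[1801], [746]].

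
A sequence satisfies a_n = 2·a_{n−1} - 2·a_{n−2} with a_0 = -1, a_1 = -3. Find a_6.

16

With companion matrix Q = [[2, -2], [1, 0]], [a_n, a_{n−1}]ᵀ = Q·[a_{n−1}, a_{n−2}]ᵀ, so [a_6, a_5]ᵀ = Q⁵·[a_1, a_0]ᵀ.
Q⁵ = [[-8, 8], [-4, 0]], giving [a_6, a_5]ᵀ = [[16], [12]].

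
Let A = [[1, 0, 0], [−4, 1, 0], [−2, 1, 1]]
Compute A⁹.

[[1, 0, 0], [−36, 1, 0], [−162, 9, 1]]

A = I + N where N = [[0, 0, 0], [−4, 0, 0], [−2, 1, 0]] is strictly lower-triangular, so N³ = 0.
(I + N)⁹ = I + 9·N + 36·N² = [[1, 0, 0], [−36, 1, 0], [−162, 9, 1]].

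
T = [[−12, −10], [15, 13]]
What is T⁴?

[[−114, −130], [195, 211]]

tr T = 1 and det T = −6, so the characteristic polynomial is λ² − (1)λ + (−6) with roots 3 and −2.
Eigenvectors give P = [[2, −1], [−3, 1]] with P⁻¹ = [[−1, −1], [−3, −2]], and T = P·diag(3, −2)·P⁻¹.
Then T⁴ = P·diag(81, 16)·P⁻¹ = [[162, −16], [−243, 16]] · [[−1, −1], [−3, −2]] = [[−114, −130], [195, 211]].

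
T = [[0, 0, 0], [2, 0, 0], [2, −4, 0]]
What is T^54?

[[0, 0, 0], [0, 0, 0], [0, 0, 0]]

T is strictly triangular, hence nilpotent: T^3 = 0, so T^54 = 0.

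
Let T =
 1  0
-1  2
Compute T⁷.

[[1, 0], [-127, 128]]

tr T = 3 and det T = 2, so the characteristic polynomial is λ² − (3)λ + (2) with roots 1 and 2.
Eigenvectors give P = [[1, 0], [1, -1]] with P⁻¹ = [[1, 0], [1, -1]], and T = P·diag(1, 2)·P⁻¹.
Then T⁷ = P·diag(1, 128)·P⁻¹ = [[1, 0], [1, -128]] · [[1, 0], [1, -1]] = [[1, 0], [-127, 128]].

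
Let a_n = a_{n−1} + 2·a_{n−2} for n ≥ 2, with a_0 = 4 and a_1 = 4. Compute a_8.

With companion matrix M = [[1, 2], [1, 0]], [a_n, a_{n−1}]ᵀ = M·[a_{n−1}, a_{n−2}]ᵀ, so [a_8, a_7]ᵀ = M⁷·[a_1, a_0]ᵀ.
M⁷ = [[85, 86], [43, 42]], giving [a_8, a_7]ᵀ = [[684], [340]].

684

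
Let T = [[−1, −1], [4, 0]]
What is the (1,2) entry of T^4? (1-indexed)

T^2 = [[−3, 1], [−4, −4]]
T^3 = [[7, 3], [−12, 4]]
T^4 = [[5, −7], [28, 12]]

−7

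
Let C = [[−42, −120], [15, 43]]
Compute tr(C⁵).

211

tr C = 1 and det C = −6, so the characteristic polynomial is λ² − (1)λ + (−6) with roots 3 and −2.
Eigenvectors give P = [[−8, 3], [3, −1]] with P⁻¹ = [[1, 3], [3, 8]], and C = P·diag(3, −2)·P⁻¹.
Then C⁵ = P·diag(243, −32)·P⁻¹ = [[−1944, −96], [729, 32]] · [[1, 3], [3, 8]] = [[−2232, −6600], [825, 2443]].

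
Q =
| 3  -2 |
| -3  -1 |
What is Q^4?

[[249, -88], [-132, 73]]

Q^2 = [[15, -4], [-6, 7]]
Q^3 = [[57, -26], [-39, 5]]
Q^4 = [[249, -88], [-132, 73]]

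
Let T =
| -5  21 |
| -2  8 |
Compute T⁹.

tr T = 3 and det T = 2, so the characteristic polynomial is λ² − (3)λ + (2) with roots 2 and 1.
Eigenvectors give P = [[3, 7], [1, 2]] with P⁻¹ = [[-2, 7], [1, -3]], and T = P·diag(2, 1)·P⁻¹.
Then T⁹ = P·diag(512, 1)·P⁻¹ = [[1536, 7], [512, 2]] · [[-2, 7], [1, -3]] = [[-3065, 10731], [-1022, 3578]].

[[-3065, 10731], [-1022, 3578]]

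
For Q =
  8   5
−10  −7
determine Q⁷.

tr Q = 1 and det Q = −6, so the characteristic polynomial is λ² − (1)λ + (−6) with roots −2 and 3.
Eigenvectors give P = [[−1, −1], [2, 1]] with P⁻¹ = [[1, 1], [−2, −1]], and Q = P·diag(−2, 3)·P⁻¹.
Then Q⁷ = P·diag(−128, 2187)·P⁻¹ = [[128, −2187], [−256, 2187]] · [[1, 1], [−2, −1]] = [[4502, 2315], [−4630, −2443]].

[[4502, 2315], [−4630, −2443]]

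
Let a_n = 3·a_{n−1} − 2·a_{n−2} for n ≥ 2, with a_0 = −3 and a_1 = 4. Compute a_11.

With companion matrix B = [[3, −2], [1, 0]], [a_n, a_{n−1}]ᵀ = B·[a_{n−1}, a_{n−2}]ᵀ, so [a_11, a_10]ᵀ = B¹⁰·[a_1, a_0]ᵀ.
B¹⁰ = [[2047, −2046], [1023, −1022]], giving [a_11, a_10]ᵀ = [[14326], [7158]].

14326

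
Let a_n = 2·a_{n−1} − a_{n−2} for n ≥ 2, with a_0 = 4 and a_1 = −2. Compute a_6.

With companion matrix M = [[2, −1], [1, 0]], [a_n, a_{n−1}]ᵀ = M·[a_{n−1}, a_{n−2}]ᵀ, so [a_6, a_5]ᵀ = M⁵·[a_1, a_0]ᵀ.
M⁵ = [[6, −5], [5, −4]], giving [a_6, a_5]ᵀ = [[−32], [−26]].

−32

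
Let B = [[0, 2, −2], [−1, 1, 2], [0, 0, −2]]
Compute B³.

B² = [[−2, 2, 8], [−1, −1, 0], [0, 0, 4]]
B³ = [[−2, −2, −8], [1, −3, 0], [0, 0, −8]]

[[−2, −2, −8], [1, −3, 0], [0, 0, −8]]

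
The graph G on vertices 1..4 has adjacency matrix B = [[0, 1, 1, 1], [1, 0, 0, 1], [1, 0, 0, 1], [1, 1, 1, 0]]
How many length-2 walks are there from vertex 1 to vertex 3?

The number of length-2 walks from vertex 1 to vertex 3 is entry (1,3) of B^2, where B is the adjacency matrix.
B^2 = [[3, 1, 1, 2], [1, 2, 2, 1], [1, 2, 2, 1], [2, 1, 1, 3]]

1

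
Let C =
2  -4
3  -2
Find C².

[[-8, 0], [0, -8]]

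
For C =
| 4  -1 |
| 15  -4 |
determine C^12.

[[1, 0], [0, 1]]

C² = I (check: tr C = 0 and det C = -1), so C^12 = I since 12 is even.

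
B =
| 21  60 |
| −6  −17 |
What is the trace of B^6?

730

tr B = 4 and det B = 3, so the characteristic polynomial is λ² − (4)λ + (3) with roots 1 and 3.
Eigenvectors give P = [[3, 10], [−1, −3]] with P⁻¹ = [[−3, −10], [1, 3]], and B = P·diag(1, 3)·P⁻¹.
Then B^6 = P·diag(1, 729)·P⁻¹ = [[3, 7290], [−1, −2187]] · [[−3, −10], [1, 3]] = [[7281, 21840], [−2184, −6551]].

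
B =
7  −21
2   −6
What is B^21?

B² = B (a projection; rank 1, trace 1), so B^21 = B.

[[7, −21], [2, −6]]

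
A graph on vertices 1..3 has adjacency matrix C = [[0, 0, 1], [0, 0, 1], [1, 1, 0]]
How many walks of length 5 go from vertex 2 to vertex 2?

The number of length-5 walks from vertex 2 to vertex 2 is entry (2,2) of C⁵, where C is the adjacency matrix.
C² = [[1, 1, 0], [1, 1, 0], [0, 0, 2]]
C³ = [[0, 0, 2], [0, 0, 2], [2, 2, 0]]
C⁴ = [[2, 2, 0], [2, 2, 0], [0, 0, 4]]
C⁵ = [[0, 0, 4], [0, 0, 4], [4, 4, 0]]

0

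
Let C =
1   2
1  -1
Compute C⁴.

C² = [[3, 0], [0, 3]]
C³ = [[3, 6], [3, -3]]
C⁴ = [[9, 0], [0, 9]]

[[9, 0], [0, 9]]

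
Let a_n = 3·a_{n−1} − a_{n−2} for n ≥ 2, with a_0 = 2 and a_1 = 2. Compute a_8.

1220

With companion matrix T = [[3, −1], [1, 0]], [a_n, a_{n−1}]ᵀ = T·[a_{n−1}, a_{n−2}]ᵀ, so [a_8, a_7]ᵀ = T⁷·[a_1, a_0]ᵀ.
T⁷ = [[987, −377], [377, −144]], giving [a_8, a_7]ᵀ = [[1220], [466]].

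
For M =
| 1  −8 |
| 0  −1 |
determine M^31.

M² = I (check: tr M = 0 and det M = −1), so M^31 = M since 31 is odd.

[[1, −8], [0, −1]]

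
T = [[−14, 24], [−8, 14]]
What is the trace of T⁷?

0

tr T = 0 and det T = −4, so the characteristic polynomial is λ² − (0)λ + (−4) with roots −2 and 2.
Eigenvectors give P = [[2, −3], [1, −2]] with P⁻¹ = [[2, −3], [1, −2]], and T = P·diag(−2, 2)·P⁻¹.
Then T⁷ = P·diag(−128, 128)·P⁻¹ = [[−256, −384], [−128, −256]] · [[2, −3], [1, −2]] = [[−896, 1536], [−512, 896]].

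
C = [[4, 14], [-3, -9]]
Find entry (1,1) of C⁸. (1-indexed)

tr C = -5 and det C = 6, so the characteristic polynomial is λ² − (-5)λ + (6) with roots -3 and -2.
Eigenvectors give P = [[-2, 7], [1, -3]] with P⁻¹ = [[3, 7], [1, 2]], and C = P·diag(-3, -2)·P⁻¹.
Then C⁸ = P·diag(6561, 256)·P⁻¹ = [[-13122, 1792], [6561, -768]] · [[3, 7], [1, 2]] = [[-37574, -88270], [18915, 44391]].

-37574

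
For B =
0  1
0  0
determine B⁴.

[[0, 0], [0, 0]]

B is strictly triangular, hence nilpotent: B² = 0, so B⁴ = 0.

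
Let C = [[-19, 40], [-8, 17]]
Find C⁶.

[[3641, -7280], [1456, -2911]]

tr C = -2 and det C = -3, so the characteristic polynomial is λ² − (-2)λ + (-3) with roots 1 and -3.
Eigenvectors give P = [[2, 5], [1, 2]] with P⁻¹ = [[-2, 5], [1, -2]], and C = P·diag(1, -3)·P⁻¹.
Then C⁶ = P·diag(1, 729)·P⁻¹ = [[2, 3645], [1, 1458]] · [[-2, 5], [1, -2]] = [[3641, -7280], [1456, -2911]].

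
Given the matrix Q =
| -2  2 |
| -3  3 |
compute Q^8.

Q² = Q (a projection; rank 1, trace 1), so Q^8 = Q.

[[-2, 2], [-3, 3]]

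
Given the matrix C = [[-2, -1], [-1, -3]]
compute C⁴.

[[50, 75], [75, 125]]

C² = [[5, 5], [5, 10]]
C³ = [[-15, -20], [-20, -35]]
C⁴ = [[50, 75], [75, 125]]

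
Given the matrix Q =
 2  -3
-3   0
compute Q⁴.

Q² = [[13, -6], [-6, 9]]
Q³ = [[44, -39], [-39, 18]]
Q⁴ = [[205, -132], [-132, 117]]

[[205, -132], [-132, 117]]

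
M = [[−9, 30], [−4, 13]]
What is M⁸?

tr M = 4 and det M = 3, so the characteristic polynomial is λ² − (4)λ + (3) with roots 3 and 1.
Eigenvectors give P = [[−5, 3], [−2, 1]] with P⁻¹ = [[1, −3], [2, −5]], and M = P·diag(3, 1)·P⁻¹.
Then M⁸ = P·diag(6561, 1)·P⁻¹ = [[−32805, 3], [−13122, 1]] · [[1, −3], [2, −5]] = [[−32799, 98400], [−13120, 39361]].

[[−32799, 98400], [−13120, 39361]]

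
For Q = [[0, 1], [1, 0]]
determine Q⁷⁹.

Q² = I (check: tr Q = 0 and det Q = −1), so Q⁷⁹ = Q since 79 is odd.

[[0, 1], [1, 0]]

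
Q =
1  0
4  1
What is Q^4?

[[1, 0], [16, 1]]

Q = I + N where N = [[0, 0], [4, 0]] is strictly lower-triangular, so N^2 = 0.
(I + N)^4 = I + 4·N = [[1, 0], [16, 1]].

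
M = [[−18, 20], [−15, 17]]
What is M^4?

[[276, −260], [195, −179]]

tr M = −1 and det M = −6, so the characteristic polynomial is λ² − (−1)λ + (−6) with roots 2 and −3.
Eigenvectors give P = [[−1, 4], [−1, 3]] with P⁻¹ = [[3, −4], [1, −1]], and M = P·diag(2, −3)·P⁻¹.
Then M^4 = P·diag(16, 81)·P⁻¹ = [[−16, 324], [−16, 243]] · [[3, −4], [1, −1]] = [[276, −260], [195, −179]].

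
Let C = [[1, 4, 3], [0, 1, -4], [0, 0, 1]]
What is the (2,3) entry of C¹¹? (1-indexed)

-44

C = I + N where N = [[0, 4, 3], [0, 0, -4], [0, 0, 0]] is strictly upper-triangular, so N³ = 0.
(I + N)¹¹ = I + 11·N + 55·N² = [[1, 44, -847], [0, 1, -44], [0, 0, 1]].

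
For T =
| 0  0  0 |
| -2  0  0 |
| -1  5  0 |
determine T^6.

[[0, 0, 0], [0, 0, 0], [0, 0, 0]]

T is strictly triangular, hence nilpotent: T^3 = 0, so T^6 = 0.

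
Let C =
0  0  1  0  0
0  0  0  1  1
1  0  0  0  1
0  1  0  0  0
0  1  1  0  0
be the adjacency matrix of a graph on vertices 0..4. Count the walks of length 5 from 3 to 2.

The number of length-5 walks from vertex 3 to vertex 2 is entry (3,2) of C⁵, where C is the adjacency matrix.
C² = [[1, 0, 0, 0, 1], [0, 2, 1, 0, 0], [0, 1, 2, 0, 0], [0, 0, 0, 1, 1], [1, 0, 0, 1, 2]]
C³ = [[0, 1, 2, 0, 0], [1, 0, 0, 2, 3], [2, 0, 0, 1, 3], [0, 2, 1, 0, 0], [0, 3, 3, 0, 0]]
C⁴ = [[2, 0, 0, 1, 3], [0, 5, 4, 0, 0], [0, 4, 5, 0, 0], [1, 0, 0, 2, 3], [3, 0, 0, 3, 6]]
C⁵ = [[0, 4, 5, 0, 0], [4, 0, 0, 5, 9], [5, 0, 0, 4, 9], [0, 5, 4, 0, 0], [0, 9, 9, 0, 0]]

4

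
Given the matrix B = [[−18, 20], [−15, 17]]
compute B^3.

tr B = −1 and det B = −6, so the characteristic polynomial is λ² − (−1)λ + (−6) with roots −3 and 2.
Eigenvectors give P = [[4, 1], [3, 1]] with P⁻¹ = [[1, −1], [−3, 4]], and B = P·diag(−3, 2)·P⁻¹.
Then B^3 = P·diag(−27, 8)·P⁻¹ = [[−108, 8], [−81, 8]] · [[1, −1], [−3, 4]] = [[−132, 140], [−105, 113]].

[[−132, 140], [−105, 113]]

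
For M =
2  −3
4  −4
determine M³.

M² = [[−8, 6], [−8, 4]]
M³ = [[8, 0], [0, 8]]

[[8, 0], [0, 8]]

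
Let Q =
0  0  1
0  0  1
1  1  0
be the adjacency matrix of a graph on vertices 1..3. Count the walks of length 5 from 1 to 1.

0

The number of length-5 walks from vertex 1 to vertex 1 is entry (1,1) of Q⁵, where Q is the adjacency matrix.
Q² = [[1, 1, 0], [1, 1, 0], [0, 0, 2]]
Q³ = [[0, 0, 2], [0, 0, 2], [2, 2, 0]]
Q⁴ = [[2, 2, 0], [2, 2, 0], [0, 0, 4]]
Q⁵ = [[0, 0, 4], [0, 0, 4], [4, 4, 0]]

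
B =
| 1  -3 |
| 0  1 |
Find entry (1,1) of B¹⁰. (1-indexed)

1

B = I + N where N = [[0, -3], [0, 0]] is strictly upper-triangular, so N² = 0.
(I + N)¹⁰ = I + 10·N = [[1, -30], [0, 1]].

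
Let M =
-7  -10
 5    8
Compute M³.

[[-43, -70], [35, 62]]

tr M = 1 and det M = -6, so the characteristic polynomial is λ² − (1)λ + (-6) with roots -2 and 3.
Eigenvectors give P = [[-2, -1], [1, 1]] with P⁻¹ = [[-1, -1], [1, 2]], and M = P·diag(-2, 3)·P⁻¹.
Then M³ = P·diag(-8, 27)·P⁻¹ = [[16, -27], [-8, 27]] · [[-1, -1], [1, 2]] = [[-43, -70], [35, 62]].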